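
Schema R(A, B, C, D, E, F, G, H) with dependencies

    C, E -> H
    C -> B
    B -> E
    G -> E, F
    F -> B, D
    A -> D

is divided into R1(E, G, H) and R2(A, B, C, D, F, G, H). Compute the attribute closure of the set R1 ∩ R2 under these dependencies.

B, D, E, F, G, H

R1 ∩ R2 = {G, H}.
G → E, F applies, adding E, F
F → B, D applies, adding B, D
Closure: {B, D, E, F, G, H}.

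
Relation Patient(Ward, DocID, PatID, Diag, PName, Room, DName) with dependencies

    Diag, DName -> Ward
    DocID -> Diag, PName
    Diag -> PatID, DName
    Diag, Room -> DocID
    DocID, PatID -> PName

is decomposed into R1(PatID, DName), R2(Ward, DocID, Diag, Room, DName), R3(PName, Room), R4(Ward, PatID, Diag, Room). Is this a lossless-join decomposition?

Chase test. Columns are Ward, DocID, PatID, Diag, PName, Room, DName; row i has aⱼ where attribute j ∈ Ri, else bᵢⱼ.
Initial tableau (one row per fragment):
  row 1: b11 b12 a3 b14 b15 b16 a7
  row 2: a1 a2 b23 a4 b25 a6 a7
  row 3: b31 b32 b33 b34 a5 a6 b37
  row 4: a1 b42 a3 a4 b45 a6 b47
Rows 2 and 4 agree on Diag; apply Diag→PatID, DName and equate their PatID, DName entries.
Rows 2 and 4 agree on Diag, Room; apply Diag, Room→DocID and equate their DocID entries.
Rows 2 and 4 agree on DocID, PatID; apply DocID, PatID→PName and equate their PName entries.
No row becomes fully distinguished — the join is lossy.

No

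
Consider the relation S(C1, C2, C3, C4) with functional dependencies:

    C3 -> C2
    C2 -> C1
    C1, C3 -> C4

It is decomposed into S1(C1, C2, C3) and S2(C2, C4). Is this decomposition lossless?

Common attributes: S1 ∩ S2 = {C2}.
Closure of {C2}: C2 → C1 applies, adding C1. So (C2)⁺ = {C1, C2}.
The closure contains neither all of S1 = {C1, C2, C3} nor all of S2 = {C2, C4}, so the common attributes are not a superkey of either fragment. The join is lossy.

No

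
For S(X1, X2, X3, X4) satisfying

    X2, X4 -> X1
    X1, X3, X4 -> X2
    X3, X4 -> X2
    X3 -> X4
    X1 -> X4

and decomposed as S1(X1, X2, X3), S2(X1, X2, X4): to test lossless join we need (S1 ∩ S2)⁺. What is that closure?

X1, X2, X4

S1 ∩ S2 = {X1, X2}.
X1 → X4 applies, adding X4
Closure: {X1, X2, X4}.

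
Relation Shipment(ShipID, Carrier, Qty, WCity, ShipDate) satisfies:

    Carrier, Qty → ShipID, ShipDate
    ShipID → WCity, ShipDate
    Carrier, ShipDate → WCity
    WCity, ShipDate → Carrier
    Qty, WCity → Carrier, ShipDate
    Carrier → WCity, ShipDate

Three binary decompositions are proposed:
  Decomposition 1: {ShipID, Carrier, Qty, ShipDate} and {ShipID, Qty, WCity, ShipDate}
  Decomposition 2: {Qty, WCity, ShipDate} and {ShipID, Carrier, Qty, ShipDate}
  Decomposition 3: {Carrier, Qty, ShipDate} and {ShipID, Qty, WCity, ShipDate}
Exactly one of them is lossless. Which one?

Decomposition 1

Decomposition 1: common = {ShipID, Qty, ShipDate}, closure = {ShipID, Carrier, Qty, WCity, ShipDate} → lossless.
Decomposition 2: common = {Qty, ShipDate}, closure = {Qty, ShipDate} → lossy.
Decomposition 3: common = {Qty, ShipDate}, closure = {Qty, ShipDate} → lossy.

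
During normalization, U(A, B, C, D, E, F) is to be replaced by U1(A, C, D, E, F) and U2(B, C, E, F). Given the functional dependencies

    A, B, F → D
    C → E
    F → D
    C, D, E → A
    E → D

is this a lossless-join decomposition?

Common attributes: U1 ∩ U2 = {C, E, F}.
Closure of {C, E, F}: F → D applies, adding D; C, D, E → A applies, adding A. So (C, E, F)⁺ = {A, C, D, E, F}.
This closure contains every attribute of U1, so U1 ∩ U2 → U1. The join is lossless.

Yes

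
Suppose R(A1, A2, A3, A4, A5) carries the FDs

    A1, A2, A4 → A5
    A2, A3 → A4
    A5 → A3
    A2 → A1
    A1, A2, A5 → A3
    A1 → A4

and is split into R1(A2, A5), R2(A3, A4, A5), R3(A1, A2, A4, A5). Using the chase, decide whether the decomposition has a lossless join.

Yes

Chase test. Columns are A1, A2, A3, A4, A5; row i has aⱼ where attribute j ∈ Ri, else bᵢⱼ.
Initial tableau (one row per fragment):
  row 1: b11 a2 b13 b14 a5
  row 2: b21 b22 a3 a4 a5
  row 3: a1 a2 b33 a4 a5
Rows 1 and 2 agree on A5; apply A5→A3 and equate their A3 entries.
Rows 1 and 3 agree on A5; apply A5→A3 and equate their A3 entries.
Rows 1 and 3 agree on A2; apply A2→A1 and equate their A1 entries.
Rows 1 and 3 agree on A1; apply A1→A4 and equate their A4 entries.
Row 1 is now all distinguished symbols — the join is lossless.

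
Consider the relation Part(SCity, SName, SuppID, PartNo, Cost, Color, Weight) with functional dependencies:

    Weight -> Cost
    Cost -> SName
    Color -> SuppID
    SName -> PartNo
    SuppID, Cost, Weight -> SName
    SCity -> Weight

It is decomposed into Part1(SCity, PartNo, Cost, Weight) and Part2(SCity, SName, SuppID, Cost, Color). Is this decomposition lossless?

Common attributes: Part1 ∩ Part2 = {SCity, Cost}.
Closure of {SCity, Cost}: Cost → SName applies, adding SName; SName → PartNo applies, adding PartNo; SCity → Weight applies, adding Weight. So (SCity, Cost)⁺ = {SCity, SName, PartNo, Cost, Weight}.
This closure contains every attribute of Part1, so Part1 ∩ Part2 → Part1. The join is lossless.

Yes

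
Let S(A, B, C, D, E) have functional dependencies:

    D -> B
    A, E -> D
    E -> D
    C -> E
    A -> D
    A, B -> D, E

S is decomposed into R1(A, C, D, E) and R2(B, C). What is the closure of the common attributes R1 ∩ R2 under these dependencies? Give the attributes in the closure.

R1 ∩ R2 = {C}.
C → E applies, adding E
E → D applies, adding D
D → B applies, adding B
Closure: {B, C, D, E}.

B, C, D, E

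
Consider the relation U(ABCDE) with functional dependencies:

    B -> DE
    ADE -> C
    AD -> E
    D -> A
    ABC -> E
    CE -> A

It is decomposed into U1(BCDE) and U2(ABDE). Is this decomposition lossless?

Common attributes: U1 ∩ U2 = {BDE}.
Closure of {BDE}: D → A applies, adding A; ADE → C applies, adding C. So (BDE)⁺ = {ABCDE}.
This closure contains every attribute of U1, so U1 ∩ U2 → U1. The join is lossless.

Yes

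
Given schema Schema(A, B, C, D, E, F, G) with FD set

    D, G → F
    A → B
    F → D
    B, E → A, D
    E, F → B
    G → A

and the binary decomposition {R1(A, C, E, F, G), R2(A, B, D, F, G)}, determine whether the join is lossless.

Yes

Common attributes: R1 ∩ R2 = {A, F, G}.
Closure of {A, F, G}: A → B applies, adding B; F → D applies, adding D. So (A, F, G)⁺ = {A, B, D, F, G}.
This closure contains every attribute of R2, so R1 ∩ R2 → R2. The join is lossless.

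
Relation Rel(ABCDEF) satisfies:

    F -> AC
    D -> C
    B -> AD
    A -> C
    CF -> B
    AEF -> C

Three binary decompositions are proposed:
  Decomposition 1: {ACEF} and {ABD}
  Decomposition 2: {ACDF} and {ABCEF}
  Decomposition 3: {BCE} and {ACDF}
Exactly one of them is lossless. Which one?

Decomposition 1: common = {A}, closure = {AC} → lossy.
Decomposition 2: common = {ACF}, closure = {ABCDF} → lossless.
Decomposition 3: common = {C}, closure = {C} → lossy.

Decomposition 2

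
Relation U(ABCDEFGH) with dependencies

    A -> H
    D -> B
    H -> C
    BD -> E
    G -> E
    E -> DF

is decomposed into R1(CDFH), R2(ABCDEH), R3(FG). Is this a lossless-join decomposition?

Chase test. Columns are ABCDEFGH; row i has aⱼ where attribute j ∈ Ri, else bᵢⱼ.
Initial tableau (one row per fragment):
  row 1: b11 b12 a3 a4 b15 a6 b17 a8
  row 2: a1 a2 a3 a4 a5 b26 b27 a8
  row 3: b31 b32 b33 b34 b35 a6 a7 b38
Rows 1 and 2 agree on D; apply D→B and equate their B entries.
Rows 1 and 2 agree on BD; apply BD→E and equate their E entries.
Rows 1 and 2 agree on E; apply E→DF and equate their DF entries.
No row becomes fully distinguished — the join is lossy.

No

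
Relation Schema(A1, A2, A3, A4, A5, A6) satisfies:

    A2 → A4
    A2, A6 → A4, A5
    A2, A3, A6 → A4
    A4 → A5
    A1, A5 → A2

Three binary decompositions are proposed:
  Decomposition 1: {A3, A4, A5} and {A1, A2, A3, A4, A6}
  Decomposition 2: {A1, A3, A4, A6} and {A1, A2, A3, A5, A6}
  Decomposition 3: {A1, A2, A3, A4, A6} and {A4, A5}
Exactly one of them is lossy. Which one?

Decomposition 1: common = {A3, A4}, closure = {A3, A4, A5} → lossless.
Decomposition 2: common = {A1, A3, A6}, closure = {A1, A3, A6} → lossy.
Decomposition 3: common = {A4}, closure = {A4, A5} → lossless.

Decomposition 2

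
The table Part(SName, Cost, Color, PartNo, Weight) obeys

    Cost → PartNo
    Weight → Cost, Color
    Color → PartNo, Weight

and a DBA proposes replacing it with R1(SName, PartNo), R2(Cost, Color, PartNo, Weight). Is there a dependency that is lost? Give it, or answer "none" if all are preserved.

Cost → PartNo lies within R2.
Weight → Cost, Color lies within R2.
Color → PartNo, Weight lies within R2.
Every dependency is enforceable on the fragments, so the decomposition is dependency-preserving.

none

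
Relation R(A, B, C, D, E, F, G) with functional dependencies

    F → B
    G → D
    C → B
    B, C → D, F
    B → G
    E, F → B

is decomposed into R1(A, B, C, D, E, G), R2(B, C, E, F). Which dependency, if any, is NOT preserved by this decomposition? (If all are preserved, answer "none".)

F → B lies within R2.
G → D lies within R1.
C → B lies within R1.
B, C → D, F: restricted closure across fragments reaches D, F.
B → G lies within R1.
E, F → B lies within R2.
Every dependency is enforceable on the fragments, so the decomposition is dependency-preserving.

none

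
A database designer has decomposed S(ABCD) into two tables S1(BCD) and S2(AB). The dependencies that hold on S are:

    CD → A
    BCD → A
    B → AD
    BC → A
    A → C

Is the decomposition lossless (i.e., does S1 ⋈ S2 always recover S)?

Yes

Common attributes: S1 ∩ S2 = {B}.
Closure of {B}: B → AD applies, adding AD; A → C applies, adding C. So (B)⁺ = {ABCD}.
This closure contains every attribute of S1, so S1 ∩ S2 → S1. The join is lossless.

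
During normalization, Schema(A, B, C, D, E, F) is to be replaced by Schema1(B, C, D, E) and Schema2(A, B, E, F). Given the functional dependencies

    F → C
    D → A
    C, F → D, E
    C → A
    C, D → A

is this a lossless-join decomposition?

Common attributes: Schema1 ∩ Schema2 = {B, E}.
No dependency enlarges {B, E}, so (B, E)⁺ = {B, E}.
The closure contains neither all of Schema1 = {B, C, D, E} nor all of Schema2 = {A, B, E, F}, so the common attributes are not a superkey of either fragment. The join is lossy.

No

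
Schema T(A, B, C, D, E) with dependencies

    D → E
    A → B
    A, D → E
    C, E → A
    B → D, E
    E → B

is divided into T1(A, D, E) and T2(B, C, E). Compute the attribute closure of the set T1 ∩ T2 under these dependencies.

B, D, E

T1 ∩ T2 = {E}.
E → B applies, adding B
B → D, E applies, adding D
Closure: {B, D, E}.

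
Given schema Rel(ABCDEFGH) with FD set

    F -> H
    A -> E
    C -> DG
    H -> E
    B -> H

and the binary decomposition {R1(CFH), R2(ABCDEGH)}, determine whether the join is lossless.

Common attributes: R1 ∩ R2 = {CH}.
Closure of {CH}: C → DG applies, adding DG; H → E applies, adding E. So (CH)⁺ = {CDEGH}.
The closure contains neither all of R1 = {CFH} nor all of R2 = {ABCDEGH}, so the common attributes are not a superkey of either fragment. The join is lossy.

No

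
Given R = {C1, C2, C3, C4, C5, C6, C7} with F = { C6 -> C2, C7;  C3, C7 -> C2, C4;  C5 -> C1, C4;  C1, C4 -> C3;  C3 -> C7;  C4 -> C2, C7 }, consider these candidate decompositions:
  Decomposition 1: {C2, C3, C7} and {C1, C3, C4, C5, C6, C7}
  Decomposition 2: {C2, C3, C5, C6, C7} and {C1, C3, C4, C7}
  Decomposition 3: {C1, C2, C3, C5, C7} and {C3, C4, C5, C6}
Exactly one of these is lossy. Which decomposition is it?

Decomposition 1: common = {C3, C7}, closure = {C2, C3, C4, C7} → lossless.
Decomposition 2: common = {C3, C7}, closure = {C2, C3, C4, C7} → lossy.
Decomposition 3: common = {C3, C5}, closure = {C1, C2, C3, C4, C5, C7} → lossless.

Decomposition 2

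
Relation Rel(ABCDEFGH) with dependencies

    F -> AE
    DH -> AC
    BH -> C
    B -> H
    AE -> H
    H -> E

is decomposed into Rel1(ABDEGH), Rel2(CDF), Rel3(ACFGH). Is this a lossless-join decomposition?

Chase test. Columns are ABCDEFGH; row i has aⱼ where attribute j ∈ Reli, else bᵢⱼ.
Initial tableau (one row per fragment):
  row 1: a1 a2 b13 a4 a5 b16 a7 a8
  row 2: b21 b22 a3 a4 b25 a6 b27 b28
  row 3: a1 b32 a3 b34 b35 a6 a7 a8
Rows 2 and 3 agree on F; apply F→AE and equate their AE entries.
Rows 2 and 3 agree on AE; apply AE→H and equate their H entries.
Rows 1 and 2 agree on H; apply H→E and equate their E entries.
Rows 1 and 2 agree on DH; apply DH→AC and equate their AC entries.
No row becomes fully distinguished — the join is lossy.

No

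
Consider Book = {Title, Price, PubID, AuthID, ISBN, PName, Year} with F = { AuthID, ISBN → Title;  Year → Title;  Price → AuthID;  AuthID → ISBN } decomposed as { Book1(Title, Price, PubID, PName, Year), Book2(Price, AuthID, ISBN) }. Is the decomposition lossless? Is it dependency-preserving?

lossless but not dependency-preserving

Lossless test: (Price)⁺ = {Title, Price, AuthID, ISBN}, which contains all of one fragment — lossless.
Dependency preservation: the restricted closure of {AuthID, ISBN} across the fragments never reaches {Title}, so AuthID, ISBN → Title cannot be enforced without a join — not preserved.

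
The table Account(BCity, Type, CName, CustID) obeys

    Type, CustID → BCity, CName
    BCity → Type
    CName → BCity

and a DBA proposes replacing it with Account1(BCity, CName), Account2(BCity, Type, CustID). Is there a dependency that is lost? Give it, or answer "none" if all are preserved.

Type, CustID → BCity, CName

Check Type, CustID → BCity, CName: no single fragment contains all of {BCity, Type, CName, CustID}, and the restricted closure of {Type, CustID} across the fragments never reaches {BCity, CName}.
BCity → Type is preserved.
CName → BCity is preserved.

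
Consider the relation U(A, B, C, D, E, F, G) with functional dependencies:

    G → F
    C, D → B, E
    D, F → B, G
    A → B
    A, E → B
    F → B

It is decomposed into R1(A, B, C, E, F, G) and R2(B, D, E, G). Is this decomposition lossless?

Common attributes: R1 ∩ R2 = {B, E, G}.
Closure of {B, E, G}: G → F applies, adding F. So (B, E, G)⁺ = {B, E, F, G}.
The closure contains neither all of R1 = {A, B, C, E, F, G} nor all of R2 = {B, D, E, G}, so the common attributes are not a superkey of either fragment. The join is lossy.

No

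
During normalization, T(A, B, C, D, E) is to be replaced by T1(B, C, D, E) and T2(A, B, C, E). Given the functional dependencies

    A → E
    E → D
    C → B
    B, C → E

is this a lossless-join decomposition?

Yes

Common attributes: T1 ∩ T2 = {B, C, E}.
Closure of {B, C, E}: E → D applies, adding D. So (B, C, E)⁺ = {B, C, D, E}.
This closure contains every attribute of T1, so T1 ∩ T2 → T1. The join is lossless.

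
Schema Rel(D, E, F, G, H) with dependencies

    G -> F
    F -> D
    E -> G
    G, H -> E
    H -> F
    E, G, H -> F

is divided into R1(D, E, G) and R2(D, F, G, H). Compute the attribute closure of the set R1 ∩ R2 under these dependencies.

D, F, G

R1 ∩ R2 = {D, G}.
G → F applies, adding F
Closure: {D, F, G}.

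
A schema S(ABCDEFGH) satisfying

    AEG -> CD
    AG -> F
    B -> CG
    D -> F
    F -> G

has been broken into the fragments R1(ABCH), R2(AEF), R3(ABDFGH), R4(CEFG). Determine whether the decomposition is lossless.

Chase test. Columns are ABCDEFGH; row i has aⱼ where attribute j ∈ Ri, else bᵢⱼ.
Initial tableau (one row per fragment):
  row 1: a1 a2 a3 b14 b15 b16 b17 a8
  row 2: a1 b22 b23 b24 a5 a6 b27 b28
  row 3: a1 a2 b33 a4 b35 a6 a7 a8
  row 4: b41 b42 a3 b44 a5 a6 a7 b48
Rows 1 and 3 agree on B; apply B→CG and equate their CG entries.
Rows 2 and 3 agree on F; apply F→G and equate their G entries.
Rows 1 and 2 agree on AG; apply AG→F and equate their F entries.
No row becomes fully distinguished — the join is lossy.

No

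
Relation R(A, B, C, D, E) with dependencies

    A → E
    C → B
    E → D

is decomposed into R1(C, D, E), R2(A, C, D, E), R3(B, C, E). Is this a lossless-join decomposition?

Chase test. Columns are A, B, C, D, E; row i has aⱼ where attribute j ∈ Ri, else bᵢⱼ.
Initial tableau (one row per fragment):
  row 1: b11 b12 a3 a4 a5
  row 2: a1 b22 a3 a4 a5
  row 3: b31 a2 a3 b34 a5
Rows 1 and 2 agree on C; apply C→B and equate their B entries.
Rows 1 and 3 agree on C; apply C→B and equate their B entries.
Rows 1 and 3 agree on E; apply E→D and equate their D entries.
Row 2 is now all distinguished symbols — the join is lossless.

Yes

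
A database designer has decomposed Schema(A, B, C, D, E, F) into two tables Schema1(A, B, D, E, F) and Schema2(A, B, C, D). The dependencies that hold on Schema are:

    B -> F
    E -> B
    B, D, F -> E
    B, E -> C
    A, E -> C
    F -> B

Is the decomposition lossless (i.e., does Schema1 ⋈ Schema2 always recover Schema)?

Yes

Common attributes: Schema1 ∩ Schema2 = {A, B, D}.
Closure of {A, B, D}: B → F applies, adding F; B, D, F → E applies, adding E; B, E → C applies, adding C. So (A, B, D)⁺ = {A, B, C, D, E, F}.
This closure contains every attribute of Schema1, so Schema1 ∩ Schema2 → Schema1. The join is lossless.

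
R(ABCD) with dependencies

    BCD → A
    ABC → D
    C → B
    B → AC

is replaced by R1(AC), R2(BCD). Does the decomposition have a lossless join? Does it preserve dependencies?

Lossless test: (C)⁺ = {ABCD}, which contains all of one fragment — lossless.
Dependency preservation: BCD → A; ABC → D; B → AC are not contained in any single fragment, but the restricted closure of each left-hand side across the fragments still reaches the right-hand side; the remaining FDs each lie inside some fragment. All dependencies are preserved.

lossless and dependency-preserving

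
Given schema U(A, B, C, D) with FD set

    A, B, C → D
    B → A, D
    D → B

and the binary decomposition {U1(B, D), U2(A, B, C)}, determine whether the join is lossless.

Common attributes: U1 ∩ U2 = {B}.
Closure of {B}: B → A, D applies, adding A, D. So (B)⁺ = {A, B, D}.
This closure contains every attribute of U1, so U1 ∩ U2 → U1. The join is lossless.

Yes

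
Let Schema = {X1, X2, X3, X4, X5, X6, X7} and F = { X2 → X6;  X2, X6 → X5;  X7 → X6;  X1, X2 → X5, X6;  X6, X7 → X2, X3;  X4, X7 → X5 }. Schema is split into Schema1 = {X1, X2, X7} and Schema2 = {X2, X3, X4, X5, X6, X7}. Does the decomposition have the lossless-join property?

No

Common attributes: Schema1 ∩ Schema2 = {X2, X7}.
Closure of {X2, X7}: X2 → X6 applies, adding X6; X2, X6 → X5 applies, adding X5; X6, X7 → X2, X3 applies, adding X3. So (X2, X7)⁺ = {X2, X3, X5, X6, X7}.
The closure contains neither all of Schema1 = {X1, X2, X7} nor all of Schema2 = {X2, X3, X4, X5, X6, X7}, so the common attributes are not a superkey of either fragment. The join is lossy.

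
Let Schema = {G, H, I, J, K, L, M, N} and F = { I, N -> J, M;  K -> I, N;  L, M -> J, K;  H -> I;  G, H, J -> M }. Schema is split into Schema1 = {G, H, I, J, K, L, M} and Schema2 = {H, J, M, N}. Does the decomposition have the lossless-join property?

No

Common attributes: Schema1 ∩ Schema2 = {H, J, M}.
Closure of {H, J, M}: H → I applies, adding I. So (H, J, M)⁺ = {H, I, J, M}.
The closure contains neither all of Schema1 = {G, H, I, J, K, L, M} nor all of Schema2 = {H, J, M, N}, so the common attributes are not a superkey of either fragment. The join is lossy.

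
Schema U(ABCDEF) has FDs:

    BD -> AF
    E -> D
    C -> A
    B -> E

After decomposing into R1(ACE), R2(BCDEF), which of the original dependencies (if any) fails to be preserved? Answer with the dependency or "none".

Check BD → AF: no single fragment contains all of {ABDF}, and the restricted closure of {BD} across the fragments never reaches {AF}.
E → D is preserved.
C → A is preserved.
B → E is preserved.

BD -> AF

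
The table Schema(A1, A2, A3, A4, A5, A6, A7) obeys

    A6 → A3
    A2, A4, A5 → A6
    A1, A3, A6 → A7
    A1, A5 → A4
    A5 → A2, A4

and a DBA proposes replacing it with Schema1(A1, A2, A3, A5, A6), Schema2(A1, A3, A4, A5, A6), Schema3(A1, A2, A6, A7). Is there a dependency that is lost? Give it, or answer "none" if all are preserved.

none

A6 → A3 lies within Schema1.
A2, A4, A5 → A6: restricted closure across fragments reaches A6.
A1, A3, A6 → A7: restricted closure across fragments reaches A7.
A1, A5 → A4 lies within Schema2.
A5 → A2, A4: restricted closure across fragments reaches A2, A4.
Every dependency is enforceable on the fragments, so the decomposition is dependency-preserving.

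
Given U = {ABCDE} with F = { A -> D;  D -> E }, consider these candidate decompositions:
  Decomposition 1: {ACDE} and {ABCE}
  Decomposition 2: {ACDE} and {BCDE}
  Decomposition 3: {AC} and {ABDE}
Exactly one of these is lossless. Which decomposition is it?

Decomposition 1: common = {ACE}, closure = {ACDE} → lossless.
Decomposition 2: common = {CDE}, closure = {CDE} → lossy.
Decomposition 3: common = {A}, closure = {ADE} → lossy.

Decomposition 1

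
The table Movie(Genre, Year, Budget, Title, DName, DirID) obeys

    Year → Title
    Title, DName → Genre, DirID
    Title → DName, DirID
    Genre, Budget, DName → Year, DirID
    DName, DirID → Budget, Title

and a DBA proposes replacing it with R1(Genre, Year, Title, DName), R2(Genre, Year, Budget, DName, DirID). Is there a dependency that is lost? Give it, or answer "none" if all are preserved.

none

Year → Title lies within R1.
Title, DName → Genre, DirID: restricted closure across fragments reaches Genre, DirID.
Title → DName, DirID: restricted closure across fragments reaches DName, DirID.
Genre, Budget, DName → Year, DirID lies within R2.
DName, DirID → Budget, Title: restricted closure across fragments reaches Budget, Title.
Every dependency is enforceable on the fragments, so the decomposition is dependency-preserving.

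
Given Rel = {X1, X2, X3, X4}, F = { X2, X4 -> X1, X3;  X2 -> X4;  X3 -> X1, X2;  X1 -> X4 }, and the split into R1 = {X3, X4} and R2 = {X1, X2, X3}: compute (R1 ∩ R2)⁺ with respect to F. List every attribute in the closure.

X1, X2, X3, X4

R1 ∩ R2 = {X3}.
X3 → X1, X2 applies, adding X1, X2
X1 → X4 applies, adding X4
Closure: {X1, X2, X3, X4}.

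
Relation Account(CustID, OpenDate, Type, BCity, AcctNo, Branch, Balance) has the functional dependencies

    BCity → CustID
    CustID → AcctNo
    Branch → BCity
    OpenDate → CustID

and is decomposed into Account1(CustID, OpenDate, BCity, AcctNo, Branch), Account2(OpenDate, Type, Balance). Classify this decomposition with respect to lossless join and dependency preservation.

lossy but dependency-preserving

Lossless test: (OpenDate)⁺ = {CustID, OpenDate, AcctNo}, which is a superkey of neither fragment — lossy.
Dependency preservation: every FD's attributes lie within a single fragment, so each can be enforced locally — preserved.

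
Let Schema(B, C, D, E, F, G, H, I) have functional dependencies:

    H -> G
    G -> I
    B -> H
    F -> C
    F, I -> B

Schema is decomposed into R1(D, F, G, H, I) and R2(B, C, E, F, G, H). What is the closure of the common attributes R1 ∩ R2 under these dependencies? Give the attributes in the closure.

R1 ∩ R2 = {F, G, H}.
G → I applies, adding I
F → C applies, adding C
F, I → B applies, adding B
Closure: {B, C, F, G, H, I}.

B, C, F, G, H, I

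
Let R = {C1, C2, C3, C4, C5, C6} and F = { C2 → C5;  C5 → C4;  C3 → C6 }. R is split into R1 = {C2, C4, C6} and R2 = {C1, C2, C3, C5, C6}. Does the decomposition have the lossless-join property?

Common attributes: R1 ∩ R2 = {C2, C6}.
Closure of {C2, C6}: C2 → C5 applies, adding C5; C5 → C4 applies, adding C4. So (C2, C6)⁺ = {C2, C4, C5, C6}.
This closure contains every attribute of R1, so R1 ∩ R2 → R1. The join is lossless.

Yes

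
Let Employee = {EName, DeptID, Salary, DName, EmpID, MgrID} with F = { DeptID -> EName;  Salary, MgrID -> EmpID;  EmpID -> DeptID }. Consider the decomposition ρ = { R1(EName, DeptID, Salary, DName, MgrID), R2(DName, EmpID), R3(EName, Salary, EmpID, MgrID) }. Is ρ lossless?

Yes

Chase test. Columns are EName, DeptID, Salary, DName, EmpID, MgrID; row i has aⱼ where attribute j ∈ Ri, else bᵢⱼ.
Initial tableau (one row per fragment):
  row 1: a1 a2 a3 a4 b15 a6
  row 2: b21 b22 b23 a4 a5 b26
  row 3: a1 b32 a3 b34 a5 a6
Rows 1 and 3 agree on Salary, MgrID; apply Salary, MgrID→EmpID and equate their EmpID entries.
Rows 1 and 2 agree on EmpID; apply EmpID→DeptID and equate their DeptID entries.
Rows 1 and 3 agree on EmpID; apply EmpID→DeptID and equate their DeptID entries.
Rows 1 and 2 agree on DeptID; apply DeptID→EName and equate their EName entries.
Row 1 is now all distinguished symbols — the join is lossless.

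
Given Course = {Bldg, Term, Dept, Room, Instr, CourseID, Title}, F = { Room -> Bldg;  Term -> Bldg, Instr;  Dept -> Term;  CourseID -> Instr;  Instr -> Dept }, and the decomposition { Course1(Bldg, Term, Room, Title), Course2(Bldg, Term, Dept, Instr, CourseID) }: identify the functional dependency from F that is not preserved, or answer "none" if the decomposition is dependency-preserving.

Room → Bldg lies within Course1.
Term → Bldg, Instr lies within Course2.
Dept → Term lies within Course2.
CourseID → Instr lies within Course2.
Instr → Dept lies within Course2.
Every dependency is enforceable on the fragments, so the decomposition is dependency-preserving.

none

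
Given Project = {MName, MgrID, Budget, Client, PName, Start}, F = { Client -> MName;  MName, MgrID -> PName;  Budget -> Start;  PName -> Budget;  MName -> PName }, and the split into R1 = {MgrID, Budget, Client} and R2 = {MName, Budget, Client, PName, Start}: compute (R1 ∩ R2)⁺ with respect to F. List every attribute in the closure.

R1 ∩ R2 = {Budget, Client}.
Client → MName applies, adding MName
Budget → Start applies, adding Start
MName → PName applies, adding PName
Closure: {MName, Budget, Client, PName, Start}.

MName, Budget, Client, PName, Start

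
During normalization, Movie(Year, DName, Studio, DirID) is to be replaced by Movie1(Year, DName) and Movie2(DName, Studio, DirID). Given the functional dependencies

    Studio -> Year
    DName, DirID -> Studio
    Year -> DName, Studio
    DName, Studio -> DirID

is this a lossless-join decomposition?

Common attributes: Movie1 ∩ Movie2 = {DName}.
No dependency enlarges {DName}, so (DName)⁺ = {DName}.
The closure contains neither all of Movie1 = {Year, DName} nor all of Movie2 = {DName, Studio, DirID}, so the common attributes are not a superkey of either fragment. The join is lossy.

No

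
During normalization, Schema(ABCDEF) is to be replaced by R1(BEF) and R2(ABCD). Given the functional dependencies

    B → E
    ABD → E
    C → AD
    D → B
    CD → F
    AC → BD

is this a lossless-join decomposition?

Common attributes: R1 ∩ R2 = {B}.
Closure of {B}: B → E applies, adding E. So (B)⁺ = {BE}.
The closure contains neither all of R1 = {BEF} nor all of R2 = {ABCD}, so the common attributes are not a superkey of either fragment. The join is lossy.

No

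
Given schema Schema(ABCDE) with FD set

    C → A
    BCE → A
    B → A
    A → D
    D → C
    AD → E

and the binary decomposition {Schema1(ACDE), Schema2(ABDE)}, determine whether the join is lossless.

Common attributes: Schema1 ∩ Schema2 = {ADE}.
Closure of {ADE}: D → C applies, adding C. So (ADE)⁺ = {ACDE}.
This closure contains every attribute of Schema1, so Schema1 ∩ Schema2 → Schema1. The join is lossless.

Yes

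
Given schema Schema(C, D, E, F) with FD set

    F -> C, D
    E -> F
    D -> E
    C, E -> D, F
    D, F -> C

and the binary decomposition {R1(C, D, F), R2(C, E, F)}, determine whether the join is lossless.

Yes

Common attributes: R1 ∩ R2 = {C, F}.
Closure of {C, F}: F → C, D applies, adding D; D → E applies, adding E. So (C, F)⁺ = {C, D, E, F}.
This closure contains every attribute of R1, so R1 ∩ R2 → R1. The join is lossless.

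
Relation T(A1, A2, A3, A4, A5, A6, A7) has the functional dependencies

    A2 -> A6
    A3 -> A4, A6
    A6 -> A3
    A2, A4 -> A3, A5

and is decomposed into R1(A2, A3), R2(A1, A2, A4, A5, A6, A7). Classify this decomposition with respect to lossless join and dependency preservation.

Lossless test: (A2)⁺ = {A2, A3, A4, A5, A6}, which contains all of one fragment — lossless.
Dependency preservation: the restricted closure of {A3} across the fragments never reaches {A4, A6}, so A3 → A4, A6 cannot be enforced without a join — not preserved.

lossless but not dependency-preserving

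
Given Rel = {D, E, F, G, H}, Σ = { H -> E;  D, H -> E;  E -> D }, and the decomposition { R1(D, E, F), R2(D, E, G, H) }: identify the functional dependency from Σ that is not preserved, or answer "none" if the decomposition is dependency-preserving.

H → E lies within R2.
D, H → E lies within R2.
E → D lies within R1.
Every dependency is enforceable on the fragments, so the decomposition is dependency-preserving.

none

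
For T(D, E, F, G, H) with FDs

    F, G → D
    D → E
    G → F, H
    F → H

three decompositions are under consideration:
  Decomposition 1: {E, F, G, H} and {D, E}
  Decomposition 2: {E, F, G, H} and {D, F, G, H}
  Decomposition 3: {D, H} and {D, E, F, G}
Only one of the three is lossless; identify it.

Decomposition 1: common = {E}, closure = {E} → lossy.
Decomposition 2: common = {F, G, H}, closure = {D, E, F, G, H} → lossless.
Decomposition 3: common = {D}, closure = {D, E} → lossy.

Decomposition 2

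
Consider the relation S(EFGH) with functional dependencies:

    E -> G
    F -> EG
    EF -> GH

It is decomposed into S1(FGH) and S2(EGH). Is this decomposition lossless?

No

Common attributes: S1 ∩ S2 = {GH}.
No dependency enlarges {GH}, so (GH)⁺ = {GH}.
The closure contains neither all of S1 = {FGH} nor all of S2 = {EGH}, so the common attributes are not a superkey of either fragment. The join is lossy.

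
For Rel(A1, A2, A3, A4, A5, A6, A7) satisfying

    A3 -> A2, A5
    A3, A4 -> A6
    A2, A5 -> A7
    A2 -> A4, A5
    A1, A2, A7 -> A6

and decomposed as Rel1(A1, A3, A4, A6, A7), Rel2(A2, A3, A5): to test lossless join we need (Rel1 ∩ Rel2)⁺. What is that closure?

A2, A3, A4, A5, A6, A7

Rel1 ∩ Rel2 = {A3}.
A3 → A2, A5 applies, adding A2, A5
A2, A5 → A7 applies, adding A7
A2 → A4, A5 applies, adding A4
A3, A4 → A6 applies, adding A6
Closure: {A2, A3, A4, A5, A6, A7}.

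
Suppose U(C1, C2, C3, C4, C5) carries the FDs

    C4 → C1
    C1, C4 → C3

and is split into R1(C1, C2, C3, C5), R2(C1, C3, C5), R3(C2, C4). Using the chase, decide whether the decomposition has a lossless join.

Chase test. Columns are C1, C2, C3, C4, C5; row i has aⱼ where attribute j ∈ Ri, else bᵢⱼ.
Initial tableau (one row per fragment):
  row 1: a1 a2 a3 b14 a5
  row 2: a1 b22 a3 b24 a5
  row 3: b31 a2 b33 a4 b35
No row becomes fully distinguished — the join is lossy.

No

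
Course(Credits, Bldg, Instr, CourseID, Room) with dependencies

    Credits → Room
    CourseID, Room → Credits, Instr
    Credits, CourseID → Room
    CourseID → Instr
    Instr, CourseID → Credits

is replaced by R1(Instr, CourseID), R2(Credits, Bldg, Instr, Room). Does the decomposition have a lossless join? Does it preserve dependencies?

Lossless test: (Instr)⁺ = {Instr}, which is a superkey of neither fragment — lossy.
Dependency preservation: the restricted closure of {CourseID, Room} across the fragments never reaches {Credits, Instr}, so CourseID, Room → Credits, Instr cannot be enforced without a join — not preserved.

lossy and not dependency-preserving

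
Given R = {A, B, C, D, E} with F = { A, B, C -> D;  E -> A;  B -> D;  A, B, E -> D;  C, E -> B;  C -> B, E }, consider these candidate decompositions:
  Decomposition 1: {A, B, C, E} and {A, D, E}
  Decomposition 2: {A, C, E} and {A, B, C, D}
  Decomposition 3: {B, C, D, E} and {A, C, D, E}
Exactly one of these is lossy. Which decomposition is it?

Decomposition 1

Decomposition 1: common = {A, E}, closure = {A, E} → lossy.
Decomposition 2: common = {A, C}, closure = {A, B, C, D, E} → lossless.
Decomposition 3: common = {C, D, E}, closure = {A, B, C, D, E} → lossless.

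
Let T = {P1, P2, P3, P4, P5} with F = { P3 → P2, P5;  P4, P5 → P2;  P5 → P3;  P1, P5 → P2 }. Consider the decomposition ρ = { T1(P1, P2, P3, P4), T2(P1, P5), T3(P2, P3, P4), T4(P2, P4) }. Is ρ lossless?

No

Chase test. Columns are P1, P2, P3, P4, P5; row i has aⱼ where attribute j ∈ Ti, else bᵢⱼ.
Initial tableau (one row per fragment):
  row 1: a1 a2 a3 a4 b15
  row 2: a1 b22 b23 b24 a5
  row 3: b31 a2 a3 a4 b35
  row 4: b41 a2 b43 a4 b45
Rows 1 and 3 agree on P3; apply P3→P2, P5 and equate their P2, P5 entries.
No row becomes fully distinguished — the join is lossy.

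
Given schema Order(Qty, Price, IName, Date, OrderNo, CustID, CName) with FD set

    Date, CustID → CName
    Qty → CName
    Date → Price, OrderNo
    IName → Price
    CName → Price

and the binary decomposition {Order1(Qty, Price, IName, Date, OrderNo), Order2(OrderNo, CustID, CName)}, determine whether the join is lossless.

Common attributes: Order1 ∩ Order2 = {OrderNo}.
No dependency enlarges {OrderNo}, so (OrderNo)⁺ = {OrderNo}.
The closure contains neither all of Order1 = {Qty, Price, IName, Date, OrderNo} nor all of Order2 = {OrderNo, CustID, CName}, so the common attributes are not a superkey of either fragment. The join is lossy.

No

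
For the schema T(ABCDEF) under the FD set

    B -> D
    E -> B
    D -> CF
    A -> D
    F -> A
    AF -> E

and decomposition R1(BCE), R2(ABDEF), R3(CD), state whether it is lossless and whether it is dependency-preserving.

lossless and dependency-preserving

Lossless test (chase): Rows 1 and 2 agree on B; apply B→D and equate their D entries. Rows 1 and 2 agree on D; apply D→CF and equate their CF entries. Rows 1 and 3 agree on D; apply D→CF and equate their CF entries. Rows 1 and 2 agree on F; apply F→A and equate their A entries. Rows 1 and 3 agree on F; apply F→A and equate their A entries. Rows 1 and 3 agree on AF; apply AF→E and equate their E entries. Rows 1 and 3 agree on E; apply E→B and equate their B entries. Row 1 is now all distinguished symbols — the join is lossless.
Dependency preservation: D → CF is not contained in any single fragment, but the restricted closure of its left-hand side across the fragments still reaches the right-hand side; the remaining FDs each lie inside some fragment. All dependencies are preserved.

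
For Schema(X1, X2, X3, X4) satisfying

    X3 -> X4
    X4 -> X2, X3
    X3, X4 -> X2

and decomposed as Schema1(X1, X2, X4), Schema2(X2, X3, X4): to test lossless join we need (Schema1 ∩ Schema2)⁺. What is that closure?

Schema1 ∩ Schema2 = {X2, X4}.
X4 → X2, X3 applies, adding X3
Closure: {X2, X3, X4}.

X2, X3, X4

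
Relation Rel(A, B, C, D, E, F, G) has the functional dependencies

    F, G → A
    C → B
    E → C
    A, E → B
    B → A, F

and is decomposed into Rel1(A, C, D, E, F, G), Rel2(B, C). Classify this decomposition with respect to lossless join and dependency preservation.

lossless but not dependency-preserving

Lossless test: (C)⁺ = {A, B, C, F}, which contains all of one fragment — lossless.
Dependency preservation: the restricted closure of {B} across the fragments never reaches {A, F}, so B → A, F cannot be enforced without a join — not preserved.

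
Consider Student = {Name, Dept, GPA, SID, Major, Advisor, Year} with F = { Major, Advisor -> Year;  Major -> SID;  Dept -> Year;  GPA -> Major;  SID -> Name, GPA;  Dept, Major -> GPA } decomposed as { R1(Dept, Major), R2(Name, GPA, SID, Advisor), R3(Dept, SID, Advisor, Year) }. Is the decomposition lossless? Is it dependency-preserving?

Lossless test (chase): Rows 1 and 3 agree on Dept; apply Dept→Year and equate their Year entries. Rows 2 and 3 agree on SID; apply SID→Name, GPA and equate their Name, GPA entries. Rows 2 and 3 agree on GPA; apply GPA→Major and equate their Major entries. Rows 2 and 3 agree on Major, Advisor; apply Major, Advisor→Year and equate their Year entries. No row becomes fully distinguished — the join is lossy.
Dependency preservation: the restricted closure of {Major, Advisor} across the fragments never reaches {Year}, so Major, Advisor → Year cannot be enforced without a join — not preserved.

lossy and not dependency-preserving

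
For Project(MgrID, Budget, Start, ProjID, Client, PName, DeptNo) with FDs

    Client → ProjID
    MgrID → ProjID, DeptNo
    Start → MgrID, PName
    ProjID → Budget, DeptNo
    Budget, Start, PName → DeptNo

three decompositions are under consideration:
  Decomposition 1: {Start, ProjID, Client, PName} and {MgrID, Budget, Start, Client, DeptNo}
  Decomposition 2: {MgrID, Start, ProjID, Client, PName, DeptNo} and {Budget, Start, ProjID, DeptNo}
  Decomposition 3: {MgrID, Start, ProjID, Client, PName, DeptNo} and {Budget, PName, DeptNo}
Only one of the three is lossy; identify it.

Decomposition 1: common = {Start, Client}, closure = {MgrID, Budget, Start, ProjID, Client, PName, DeptNo} → lossless.
Decomposition 2: common = {Start, ProjID, DeptNo}, closure = {MgrID, Budget, Start, ProjID, PName, DeptNo} → lossless.
Decomposition 3: common = {PName, DeptNo}, closure = {PName, DeptNo} → lossy.

Decomposition 3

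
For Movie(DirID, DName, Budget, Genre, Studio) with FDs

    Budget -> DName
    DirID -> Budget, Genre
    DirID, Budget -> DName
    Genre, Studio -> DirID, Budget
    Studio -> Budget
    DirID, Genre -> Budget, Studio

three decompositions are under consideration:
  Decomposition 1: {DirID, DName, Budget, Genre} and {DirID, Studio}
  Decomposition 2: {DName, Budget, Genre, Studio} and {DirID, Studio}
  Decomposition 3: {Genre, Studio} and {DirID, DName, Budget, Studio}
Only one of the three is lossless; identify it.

Decomposition 1

Decomposition 1: common = {DirID}, closure = {DirID, DName, Budget, Genre, Studio} → lossless.
Decomposition 2: common = {Studio}, closure = {DName, Budget, Studio} → lossy.
Decomposition 3: common = {Studio}, closure = {DName, Budget, Studio} → lossy.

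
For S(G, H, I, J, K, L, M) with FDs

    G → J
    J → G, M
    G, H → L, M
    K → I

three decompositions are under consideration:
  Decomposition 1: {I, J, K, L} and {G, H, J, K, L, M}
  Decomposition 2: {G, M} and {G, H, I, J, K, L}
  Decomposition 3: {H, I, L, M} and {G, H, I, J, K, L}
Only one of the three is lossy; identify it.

Decomposition 3

Decomposition 1: common = {J, K, L}, closure = {G, I, J, K, L, M} → lossless.
Decomposition 2: common = {G}, closure = {G, J, M} → lossless.
Decomposition 3: common = {H, I, L}, closure = {H, I, L} → lossy.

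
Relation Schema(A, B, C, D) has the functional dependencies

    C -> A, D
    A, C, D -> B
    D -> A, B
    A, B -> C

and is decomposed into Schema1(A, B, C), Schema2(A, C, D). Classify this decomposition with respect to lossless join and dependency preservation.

lossless and dependency-preserving

Lossless test: (A, C)⁺ = {A, B, C, D}, which contains all of one fragment — lossless.
Dependency preservation: A, C, D → B; D → A, B are not contained in any single fragment, but the restricted closure of each left-hand side across the fragments still reaches the right-hand side; the remaining FDs each lie inside some fragment. All dependencies are preserved.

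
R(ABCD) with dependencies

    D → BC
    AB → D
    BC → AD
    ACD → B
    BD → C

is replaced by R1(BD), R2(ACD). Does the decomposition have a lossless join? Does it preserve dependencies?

lossless but not dependency-preserving

Lossless test: (D)⁺ = {ABCD}, which contains all of one fragment — lossless.
Dependency preservation: the restricted closure of {AB} across the fragments never reaches {D}, so AB → D cannot be enforced without a join — not preserved.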